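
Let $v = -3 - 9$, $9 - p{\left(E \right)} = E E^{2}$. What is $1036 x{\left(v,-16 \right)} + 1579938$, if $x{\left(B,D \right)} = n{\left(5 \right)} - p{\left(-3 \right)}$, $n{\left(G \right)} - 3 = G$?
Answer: $1550930$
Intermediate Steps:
$p{\left(E \right)} = 9 - E^{3}$ ($p{\left(E \right)} = 9 - E E^{2} = 9 - E^{3}$)
$v = -12$ ($v = -3 - 9 = -12$)
$n{\left(G \right)} = 3 + G$
$x{\left(B,D \right)} = -28$ ($x{\left(B,D \right)} = \left(3 + 5\right) - \left(9 - \left(-3\right)^{3}\right) = 8 - \left(9 - -27\right) = 8 - \left(9 + 27\right) = 8 - 36 = -28$)
$1036 x{\left(v,-16 \right)} + 1579938 = 1036 \left(-28\right) + 1579938 = -29008 + 1579938 = 1550930$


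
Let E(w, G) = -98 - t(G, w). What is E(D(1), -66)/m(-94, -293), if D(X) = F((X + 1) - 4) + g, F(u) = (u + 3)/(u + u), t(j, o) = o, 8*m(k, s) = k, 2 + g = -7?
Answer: 355/47 ≈ 7.5532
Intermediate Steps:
g = -9 (g = -2 - 7 = -9)
m(k, s) = k/8
F(u) = (3 + u)/(2*u) (F(u) = (3 + u)/((2*u)) = (3 + u)*(1/(2*u)) = (3 + u)/(2*u))
D(X) = -9 + X/(2*(-3 + X)) (D(X) = (3 + ((X + 1) - 4))/(2*((X + 1) - 4)) - 9 = (3 + ((1 + X) - 4))/(2*((1 + X) - 4)) - 9 = (3 + (-3 + X))/(2*(-3 + X)) - 9 = X/(2*(-3 + X)) - 9 = -9 + X/(2*(-3 + X)))
E(w, G) = -98 - w
E(D(1), -66)/m(-94, -293) = (-98 - (54 - 17*1)/(2*(-3 + 1)))/(((⅛)*(-94))) = (-98 - (54 - 17)/(2*(-2)))/(-47/4) = (-98 - (-1)*37/(2*2))*(-4/47) = (-98 - 1*(-37/4))*(-4/47) = (-98 + 37/4)*(-4/47) = -355/4*(-4/47) = 355/47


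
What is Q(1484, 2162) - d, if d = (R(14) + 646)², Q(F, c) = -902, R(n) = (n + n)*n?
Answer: -1078346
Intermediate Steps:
R(n) = 2*n² (R(n) = (2*n)*n = 2*n²)
d = 1077444 (d = (2*14² + 646)² = (2*196 + 646)² = (392 + 646)² = 1038² = 1077444)
Q(1484, 2162) - d = -902 - 1*1077444 = -902 - 1077444 = -1078346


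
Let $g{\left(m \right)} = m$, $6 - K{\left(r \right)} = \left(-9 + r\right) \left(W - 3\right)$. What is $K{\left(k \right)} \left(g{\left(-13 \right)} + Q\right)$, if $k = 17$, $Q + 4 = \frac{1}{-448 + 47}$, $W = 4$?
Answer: $\frac{13636}{401} \approx 34.005$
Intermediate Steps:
$Q = - \frac{1605}{401}$ ($Q = -4 + \frac{1}{-448 + 47} = -4 + \frac{1}{-401} = -4 - \frac{1}{401} = - \frac{1605}{401} \approx -4.0025$)
$K{\left(r \right)} = 15 - r$ ($K{\left(r \right)} = 6 - \left(-9 + r\right) \left(4 - 3\right) = 6 - \left(-9 + r\right) 1 = 6 - \left(-9 + r\right) = 15 - r$)
$K{\left(k \right)} \left(g{\left(-13 \right)} + Q\right) = \left(15 - 17\right) \left(-13 - \frac{1605}{401}\right) = \left(15 - 17\right) \left(- \frac{6818}{401}\right) = \left(-2\right) \left(- \frac{6818}{401}\right) = \frac{13636}{401}$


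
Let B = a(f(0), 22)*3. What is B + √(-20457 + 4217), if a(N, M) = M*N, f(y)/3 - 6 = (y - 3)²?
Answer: 2970 + 4*I*√1015 ≈ 2970.0 + 127.44*I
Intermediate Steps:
f(y) = 18 + 3*(-3 + y)² (f(y) = 18 + 3*(y - 3)² = 18 + 3*(-3 + y)²)
B = 2970 (B = (22*(18 + 3*(-3 + 0)²))*3 = (22*(18 + 3*(-3)²))*3 = (22*(18 + 3*9))*3 = (22*(18 + 27))*3 = (22*45)*3 = 990*3 = 2970)
B + √(-20457 + 4217) = 2970 + √(-20457 + 4217) = 2970 + √(-16240) = 2970 + 4*I*√1015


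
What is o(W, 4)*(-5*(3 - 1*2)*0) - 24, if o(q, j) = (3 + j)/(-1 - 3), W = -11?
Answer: -24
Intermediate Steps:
o(q, j) = -¾ - j/4 (o(q, j) = (3 + j)/(-4) = (3 + j)*(-¼) = -¾ - j/4)
o(W, 4)*(-5*(3 - 1*2)*0) - 24 = (-¾ - ¼*4)*(-5*(3 - 1*2)*0) - 24 = (-¾ - 1)*(-5*(3 - 2)*0) - 24 = -7*(-5*1)*0/4 - 24 = -(-35)*0/4 - 24 = -7/4*0 - 24 = 0 - 24 = -24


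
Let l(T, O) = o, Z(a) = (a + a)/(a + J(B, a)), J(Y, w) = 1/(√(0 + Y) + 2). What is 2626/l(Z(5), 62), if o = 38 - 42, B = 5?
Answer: -1313/2 ≈ -656.50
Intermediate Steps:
J(Y, w) = 1/(2 + √Y) (J(Y, w) = 1/(√Y + 2) = 1/(2 + √Y))
o = -4
Z(a) = 2*a/(a + 1/(2 + √5)) (Z(a) = (a + a)/(a + 1/(2 + √5)) = (2*a)/(a + 1/(2 + √5)) = 2*a/(a + 1/(2 + √5)))
l(T, O) = -4
2626/l(Z(5), 62) = 2626/(-4) = 2626*(-¼) = -1313/2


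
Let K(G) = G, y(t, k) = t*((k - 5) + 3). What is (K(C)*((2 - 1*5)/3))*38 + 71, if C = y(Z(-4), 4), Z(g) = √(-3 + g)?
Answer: 71 - 76*I*√7 ≈ 71.0 - 201.08*I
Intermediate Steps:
y(t, k) = t*(-2 + k) (y(t, k) = t*((-5 + k) + 3) = t*(-2 + k))
C = 2*I*√7 (C = √(-3 - 4)*(-2 + 4) = √(-7)*2 = (I*√7)*2 = 2*I*√7 ≈ 5.2915*I)
(K(C)*((2 - 1*5)/3))*38 + 71 = ((2*I*√7)*((2 - 1*5)/3))*38 + 71 = ((2*I*√7)*((2 - 5)*(⅓)))*38 + 71 = ((2*I*√7)*(-3*⅓))*38 + 71 = ((2*I*√7)*(-1))*38 + 71 = -2*I*√7*38 + 71 = -76*I*√7 + 71 = 71 - 76*I*√7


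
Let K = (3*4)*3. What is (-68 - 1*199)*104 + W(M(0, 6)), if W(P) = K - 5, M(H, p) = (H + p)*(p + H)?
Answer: -27737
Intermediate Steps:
K = 36 (K = 12*3 = 36)
M(H, p) = (H + p)² (M(H, p) = (H + p)*(H + p) = (H + p)²)
W(P) = 31 (W(P) = 36 - 5 = 31)
(-68 - 1*199)*104 + W(M(0, 6)) = (-68 - 1*199)*104 + 31 = (-68 - 199)*104 + 31 = -267*104 + 31 = -27768 + 31 = -27737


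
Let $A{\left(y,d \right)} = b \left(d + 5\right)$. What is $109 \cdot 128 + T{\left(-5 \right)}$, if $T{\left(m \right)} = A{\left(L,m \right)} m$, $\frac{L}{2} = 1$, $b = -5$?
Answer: $13952$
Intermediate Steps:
$L = 2$ ($L = 2 \cdot 1 = 2$)
$A{\left(y,d \right)} = -25 - 5 d$ ($A{\left(y,d \right)} = - 5 \left(d + 5\right) = - 5 \left(5 + d\right) = -25 - 5 d$)
$T{\left(m \right)} = m \left(-25 - 5 m\right)$ ($T{\left(m \right)} = \left(-25 - 5 m\right) m = m \left(-25 - 5 m\right)$)
$109 \cdot 128 + T{\left(-5 \right)} = 109 \cdot 128 + 5 \left(-5\right) \left(-5 - -5\right) = 13952 + 5 \left(-5\right) \left(-5 + 5\right) = 13952 + 5 \left(-5\right) 0 = 13952 + 0 = 13952$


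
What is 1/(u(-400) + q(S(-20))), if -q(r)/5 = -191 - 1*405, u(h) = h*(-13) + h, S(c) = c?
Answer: 1/7780 ≈ 0.00012853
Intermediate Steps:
u(h) = -12*h (u(h) = -13*h + h = -12*h)
q(r) = 2980 (q(r) = -5*(-191 - 1*405) = -5*(-191 - 405) = -5*(-596) = 2980)
1/(u(-400) + q(S(-20))) = 1/(-12*(-400) + 2980) = 1/(4800 + 2980) = 1/7780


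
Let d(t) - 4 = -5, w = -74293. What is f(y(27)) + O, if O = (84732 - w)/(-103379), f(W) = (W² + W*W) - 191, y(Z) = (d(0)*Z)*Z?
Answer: 109859773864/103379 ≈ 1.0627e+6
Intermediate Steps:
d(t) = -1 (d(t) = 4 - 5 = -1)
y(Z) = -Z² (y(Z) = (-Z)*Z = -Z²)
f(W) = -191 + 2*W² (f(W) = (W² + W²) - 191 = 2*W² - 191 = -191 + 2*W²)
O = -159025/103379 (O = (84732 - 1*(-74293))/(-103379) = (84732 + 74293)*(-1/103379) = 159025*(-1/103379) = -159025/103379 ≈ -1.5383)
f(y(27)) + O = (-191 + 2*(-1*27²)²) - 159025/103379 = (-191 + 2*(-1*729)²) - 159025/103379 = (-191 + 2*(-729)²) - 159025/103379 = (-191 + 2*531441) - 159025/103379 = (-191 + 1062882) - 159025/103379 = 1062691 - 159025/103379 = 109859773864/103379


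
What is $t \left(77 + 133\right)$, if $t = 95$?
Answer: $19950$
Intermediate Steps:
$t \left(77 + 133\right) = 95 \left(77 + 133\right) = 95 \cdot 210 = 19950$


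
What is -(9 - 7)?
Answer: -2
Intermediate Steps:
-(9 - 7) = -1*2 = -2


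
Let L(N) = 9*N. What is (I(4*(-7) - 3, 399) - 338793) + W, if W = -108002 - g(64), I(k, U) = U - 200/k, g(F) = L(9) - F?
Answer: -13838603/31 ≈ -4.4641e+5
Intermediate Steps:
g(F) = 81 - F (g(F) = 9*9 - F = 81 - F)
I(k, U) = U - 200/k
W = -108019 (W = -108002 - (81 - 1*64) = -108002 - (81 - 64) = -108002 - 1*17 = -108002 - 17 = -108019)
(I(4*(-7) - 3, 399) - 338793) + W = ((399 - 200/(4*(-7) - 3)) - 338793) - 108019 = ((399 - 200/(-28 - 3)) - 338793) - 108019 = ((399 - 200/(-31)) - 338793) - 108019 = ((399 - 200*(-1/31)) - 338793) - 108019 = ((399 + 200/31) - 338793) - 108019 = (12569/31 - 338793) - 108019 = -10490014/31 - 108019 = -13838603/31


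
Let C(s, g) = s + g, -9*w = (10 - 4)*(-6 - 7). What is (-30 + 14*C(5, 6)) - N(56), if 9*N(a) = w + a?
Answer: 3154/27 ≈ 116.81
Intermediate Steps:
w = 26/3 (w = -(10 - 4)*(-6 - 7)/9 = -2*(-13)/3 = -⅑*(-78) = 26/3 ≈ 8.6667)
C(s, g) = g + s
N(a) = 26/27 + a/9 (N(a) = (26/3 + a)/9 = 26/27 + a/9)
(-30 + 14*C(5, 6)) - N(56) = (-30 + 14*(6 + 5)) - (26/27 + (⅑)*56) = (-30 + 14*11) - (26/27 + 56/9) = (-30 + 154) - 1*194/27 = 124 - 194/27 = 3154/27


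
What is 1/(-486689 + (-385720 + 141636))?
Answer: -1/730773 ≈ -1.3684e-6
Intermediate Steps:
1/(-486689 + (-385720 + 141636)) = 1/(-486689 - 244084) = 1/(-730773) = -1/730773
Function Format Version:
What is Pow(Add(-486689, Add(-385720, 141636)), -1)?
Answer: Rational(-1, 730773) ≈ -1.3684e-6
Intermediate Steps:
Pow(Add(-486689, Add(-385720, 141636)), -1) = Pow(Add(-486689, -244084), -1) = Pow(-730773, -1) = Rational(-1, 730773)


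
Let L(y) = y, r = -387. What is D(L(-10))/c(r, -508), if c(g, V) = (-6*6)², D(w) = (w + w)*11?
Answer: -55/324 ≈ -0.16975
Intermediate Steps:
D(w) = 22*w (D(w) = (2*w)*11 = 22*w)
c(g, V) = 1296 (c(g, V) = (-36)² = 1296)
D(L(-10))/c(r, -508) = (22*(-10))/1296 = -220*1/1296 = -55/324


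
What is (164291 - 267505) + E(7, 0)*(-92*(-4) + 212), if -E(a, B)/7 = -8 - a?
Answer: -42314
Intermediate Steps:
E(a, B) = 56 + 7*a (E(a, B) = -7*(-8 - a) = 56 + 7*a)
(164291 - 267505) + E(7, 0)*(-92*(-4) + 212) = (164291 - 267505) + (56 + 7*7)*(-92*(-4) + 212) = -103214 + (56 + 49)*(368 + 212) = -103214 + 105*580 = -103214 + 60900 = -42314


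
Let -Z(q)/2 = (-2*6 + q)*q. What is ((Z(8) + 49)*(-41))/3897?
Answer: -4633/3897 ≈ -1.1889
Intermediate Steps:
Z(q) = -2*q*(-12 + q) (Z(q) = -2*(-2*6 + q)*q = -2*(-12 + q)*q = -2*q*(-12 + q))
((Z(8) + 49)*(-41))/3897 = ((2*8*(12 - 1*8) + 49)*(-41))/3897 = ((2*8*(12 - 8) + 49)*(-41))*(1/3897) = ((2*8*4 + 49)*(-41))*(1/3897) = ((64 + 49)*(-41))*(1/3897) = (113*(-41))*(1/3897) = -4633*1/3897 = -4633/3897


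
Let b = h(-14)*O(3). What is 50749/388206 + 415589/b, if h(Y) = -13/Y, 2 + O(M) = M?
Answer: 173744512801/388206 ≈ 4.4756e+5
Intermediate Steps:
O(M) = -2 + M
b = 13/14 (b = (-13/(-14))*(-2 + 3) = -13*(-1/14)*1 = (13/14)*1 = 13/14 ≈ 0.92857)
50749/388206 + 415589/b = 50749/388206 + 415589/(13/14) = 50749*(1/388206) + 415589*(14/13) = 50749/388206 + 5818246/13 = 173744512801/388206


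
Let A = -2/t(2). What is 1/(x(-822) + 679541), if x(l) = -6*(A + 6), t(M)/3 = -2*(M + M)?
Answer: 2/1359009 ≈ 1.4717e-6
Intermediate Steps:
t(M) = -12*M (t(M) = 3*(-2*(M + M)) = 3*(-4*M) = -12*M)
A = 1/12 (A = -2/((-12*2)) = -2/(-24) = -2*(-1/24) = 1/12 ≈ 0.083333)
x(l) = -73/2 (x(l) = -6*(1/12 + 6) = -6*73/12 = -73/2)
1/(x(-822) + 679541) = 1/(-73/2 + 679541) = 1/(1359009/2) = 2/1359009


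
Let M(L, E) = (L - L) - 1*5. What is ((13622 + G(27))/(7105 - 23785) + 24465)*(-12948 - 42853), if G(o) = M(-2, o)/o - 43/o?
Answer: -102466350063809/75060 ≈ -1.3651e+9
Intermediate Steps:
M(L, E) = -5 (M(L, E) = 0 - 5 = -5)
G(o) = -48/o (G(o) = -5/o - 43/o = -48/o)
((13622 + G(27))/(7105 - 23785) + 24465)*(-12948 - 42853) = ((13622 - 48/27)/(7105 - 23785) + 24465)*(-12948 - 42853) = ((13622 - 48*1/27)/(-16680) + 24465)*(-55801) = ((13622 - 16/9)*(-1/16680) + 24465)*(-55801) = ((122582/9)*(-1/16680) + 24465)*(-55801) = (-61291/75060 + 24465)*(-55801) = (1836281609/75060)*(-55801) = -102466350063809/75060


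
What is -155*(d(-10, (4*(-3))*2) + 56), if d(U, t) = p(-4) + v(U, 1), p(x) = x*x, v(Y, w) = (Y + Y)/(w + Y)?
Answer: -103540/9 ≈ -11504.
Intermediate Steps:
v(Y, w) = 2*Y/(Y + w) (v(Y, w) = (2*Y)/(Y + w) = 2*Y/(Y + w))
p(x) = x**2
d(U, t) = 16 + 2*U/(1 + U) (d(U, t) = (-4)**2 + 2*U/(U + 1) = 16 + 2*U/(1 + U))
-155*(d(-10, (4*(-3))*2) + 56) = -155*(2*(8 + 9*(-10))/(1 - 10) + 56) = -155*(2*(8 - 90)/(-9) + 56) = -155*(2*(-1/9)*(-82) + 56) = -155*(164/9 + 56) = -155*668/9 = -103540/9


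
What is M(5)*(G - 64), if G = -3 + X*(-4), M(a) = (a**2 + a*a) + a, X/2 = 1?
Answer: -4125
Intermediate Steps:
X = 2 (X = 2*1 = 2)
M(a) = a + 2*a**2 (M(a) = (a**2 + a**2) + a = 2*a**2 + a = a + 2*a**2)
G = -11 (G = -3 + 2*(-4) = -3 - 8 = -11)
M(5)*(G - 64) = (5*(1 + 2*5))*(-11 - 64) = (5*(1 + 10))*(-75) = (5*11)*(-75) = 55*(-75) = -4125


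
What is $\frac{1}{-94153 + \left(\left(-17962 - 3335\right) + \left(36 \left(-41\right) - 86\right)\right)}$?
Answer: $- \frac{1}{117012} \approx -8.5461 \cdot 10^{-6}$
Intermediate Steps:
$\frac{1}{-94153 + \left(\left(-17962 - 3335\right) + \left(36 \left(-41\right) - 86\right)\right)} = \frac{1}{-94153 - 22859} = \frac{1}{-117012} = - \frac{1}{117012}$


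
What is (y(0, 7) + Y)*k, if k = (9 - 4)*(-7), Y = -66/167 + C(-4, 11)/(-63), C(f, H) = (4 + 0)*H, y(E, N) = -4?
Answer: 267950/1503 ≈ 178.28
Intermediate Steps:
C(f, H) = 4*H
Y = -11506/10521 (Y = -66/167 + (4*11)/(-63) = -66*1/167 + 44*(-1/63) = -66/167 - 44/63 = -11506/10521 ≈ -1.0936)
k = -35 (k = 5*(-7) = -35)
(y(0, 7) + Y)*k = (-4 - 11506/10521)*(-35) = -53590/10521*(-35) = 267950/1503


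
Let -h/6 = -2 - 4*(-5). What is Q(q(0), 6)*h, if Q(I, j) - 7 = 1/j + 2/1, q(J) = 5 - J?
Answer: -990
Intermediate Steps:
Q(I, j) = 9 + 1/j (Q(I, j) = 7 + (1/j + 2/1) = 7 + (1/j + 2*1) = 7 + (1/j + 2) = 7 + (2 + 1/j) = 9 + 1/j)
h = -108 (h = -6*(-2 - 4*(-5)) = -6*(-2 + 20) = -6*18 = -108)
Q(q(0), 6)*h = (9 + 1/6)*(-108) = (9 + ⅙)*(-108) = (55/6)*(-108) = -990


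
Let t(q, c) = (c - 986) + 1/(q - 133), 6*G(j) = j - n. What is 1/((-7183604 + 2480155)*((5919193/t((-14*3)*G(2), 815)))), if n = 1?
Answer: 23941/3897687135531980 ≈ 6.1424e-12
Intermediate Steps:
G(j) = -⅙ + j/6 (G(j) = (j - 1*1)/6 = (j - 1)/6 = (-1 + j)/6 = -⅙ + j/6)
t(q, c) = -986 + c + 1/(-133 + q) (t(q, c) = (-986 + c) + 1/(-133 + q) = -986 + c + 1/(-133 + q))
1/((-7183604 + 2480155)*((5919193/t((-14*3)*G(2), 815)))) = 1/((-7183604 + 2480155)*((5919193/(((131139 - 986*(-14*3)*(-⅙ + (⅙)*2) - 133*815 + 815*((-14*3)*(-⅙ + (⅙)*2)))/(-133 + (-14*3)*(-⅙ + (⅙)*2))))))) = 1/((-4703449)*((5919193/(((131139 - (-41412)*(-⅙ + ⅓) - 108395 + 815*(-42*(-⅙ + ⅓)))/(-133 - 42*(-⅙ + ⅓))))))) = -(131139 - (-41412)/6 - 108395 + 815*(-42*⅙))/(5919193*(-133 - 42*⅙))/4703449 = -(131139 - 986*(-7) - 108395 + 815*(-7))/(5919193*(-133 - 7))/4703449 = -1/(4703449*(5919193/(((131139 + 6902 - 108395 - 5705)/(-140))))) = -1/(4703449*(5919193/((-1/140*23941)))) = -1/(4703449*(5919193/(-23941/140))) = -1/(4703449*(5919193*(-140/23941))) = -1/(4703449*(-828687020/23941)) = -1/4703449*(-23941/828687020) = 23941/3897687135531980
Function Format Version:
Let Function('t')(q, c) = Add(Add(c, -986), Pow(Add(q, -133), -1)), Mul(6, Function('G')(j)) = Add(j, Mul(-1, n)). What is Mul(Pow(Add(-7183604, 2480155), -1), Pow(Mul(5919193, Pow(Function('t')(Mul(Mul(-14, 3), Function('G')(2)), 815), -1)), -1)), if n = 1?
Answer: Rational(23941, 3897687135531980) ≈ 6.1424e-12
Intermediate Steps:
Function('G')(j) = Add(Rational(-1, 6), Mul(Rational(1, 6), j)) (Function('G')(j) = Mul(Rational(1, 6), Add(j, Mul(-1, 1))) = Mul(Rational(1, 6), Add(j, -1)) = Mul(Rational(1, 6), Add(-1, j)) = Add(Rational(-1, 6), Mul(Rational(1, 6), j)))
Function('t')(q, c) = Add(-986, c, Pow(Add(-133, q), -1)) (Function('t')(q, c) = Add(Add(-986, c), Pow(Add(-133, q), -1)) = Add(-986, c, Pow(Add(-133, q), -1)))
Mul(Pow(Add(-7183604, 2480155), -1), Pow(Mul(5919193, Pow(Function('t')(Mul(Mul(-14, 3), Function('G')(2)), 815), -1)), -1)) = Mul(Pow(Add(-7183604, 2480155), -1), Pow(Mul(5919193, Pow(Mul(Pow(Add(-133, Mul(Mul(-14, 3), Add(Rational(-1, 6), Mul(Rational(1, 6), 2)))), -1), Add(131139, Mul(-986, Mul(Mul(-14, 3), Add(Rational(-1, 6), Mul(Rational(1, 6), 2)))), Mul(-133, 815), Mul(815, Mul(Mul(-14, 3), Add(Rational(-1, 6), Mul(Rational(1, 6), 2)))))), -1)), -1)) = Mul(Pow(-4703449, -1), Pow(Mul(5919193, Pow(Mul(Pow(Add(-133, Mul(-42, Add(Rational(-1, 6), Rational(1, 3)))), -1), Add(131139, Mul(-986, Mul(-42, Add(Rational(-1, 6), Rational(1, 3)))), -108395, Mul(815, Mul(-42, Add(Rational(-1, 6), Rational(1, 3)))))), -1)), -1)) = Mul(Rational(-1, 4703449), Pow(Mul(5919193, Pow(Mul(Pow(Add(-133, Mul(-42, Rational(1, 6))), -1), Add(131139, Mul(-986, Mul(-42, Rational(1, 6))), -108395, Mul(815, Mul(-42, Rational(1, 6))))), -1)), -1)) = Mul(Rational(-1, 4703449), Pow(Mul(5919193, Pow(Mul(Pow(Add(-133, -7), -1), Add(131139, Mul(-986, -7), -108395, Mul(815, -7))), -1)), -1)) = Mul(Rational(-1, 4703449), Pow(Mul(5919193, Pow(Mul(Pow(-140, -1), Add(131139, 6902, -108395, -5705)), -1)), -1)) = Mul(Rational(-1, 4703449), Pow(Mul(5919193, Pow(Mul(Rational(-1, 140), 23941), -1)), -1)) = Mul(Rational(-1, 4703449), Pow(Mul(5919193, Pow(Rational(-23941, 140), -1)), -1)) = Mul(Rational(-1, 4703449), Pow(Mul(5919193, Rational(-140, 23941)), -1)) = Mul(Rational(-1, 4703449), Pow(Rational(-828687020, 23941), -1)) = Mul(Rational(-1, 4703449), Rational(-23941, 828687020)) = Rational(23941, 3897687135531980)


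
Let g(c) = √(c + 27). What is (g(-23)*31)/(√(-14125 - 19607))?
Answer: -31*I*√937/2811 ≈ -0.33758*I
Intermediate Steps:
g(c) = √(27 + c)
(g(-23)*31)/(√(-14125 - 19607)) = (√(27 - 23)*31)/(√(-14125 - 19607)) = (√4*31)/(√(-33732)) = (2*31)/((6*I*√937)) = 62*(-I*√937/5622) = -31*I*√937/2811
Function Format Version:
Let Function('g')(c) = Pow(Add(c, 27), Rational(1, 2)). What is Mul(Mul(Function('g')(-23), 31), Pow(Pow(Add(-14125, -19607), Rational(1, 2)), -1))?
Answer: Mul(Rational(-31, 2811), I, Pow(937, Rational(1, 2))) ≈ Mul(-0.33758, I)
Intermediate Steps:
Function('g')(c) = Pow(Add(27, c), Rational(1, 2))
Mul(Mul(Function('g')(-23), 31), Pow(Pow(Add(-14125, -19607), Rational(1, 2)), -1)) = Mul(Mul(Pow(Add(27, -23), Rational(1, 2)), 31), Pow(Pow(Add(-14125, -19607), Rational(1, 2)), -1)) = Mul(Mul(Pow(4, Rational(1, 2)), 31), Pow(Pow(-33732, Rational(1, 2)), -1)) = Mul(Mul(2, 31), Pow(Mul(6, I, Pow(937, Rational(1, 2))), -1)) = Mul(62, Mul(Rational(-1, 5622), I, Pow(937, Rational(1, 2)))) = Mul(Rational(-31, 2811), I, Pow(937, Rational(1, 2)))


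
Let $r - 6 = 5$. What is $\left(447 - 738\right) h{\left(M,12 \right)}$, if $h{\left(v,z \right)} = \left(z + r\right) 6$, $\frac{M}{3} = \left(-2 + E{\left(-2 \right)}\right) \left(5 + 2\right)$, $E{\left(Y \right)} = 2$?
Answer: $-40158$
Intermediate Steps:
$r = 11$ ($r = 6 + 5 = 11$)
$M = 0$ ($M = 3 \left(-2 + 2\right) \left(5 + 2\right) = 3 \cdot 0 \cdot 7 = 3 \cdot 0 = 0$)
$h{\left(v,z \right)} = 66 + 6 z$ ($h{\left(v,z \right)} = \left(z + 11\right) 6 = \left(11 + z\right) 6 = 66 + 6 z$)
$\left(447 - 738\right) h{\left(M,12 \right)} = \left(447 - 738\right) \left(66 + 6 \cdot 12\right) = - 291 \left(66 + 72\right) = \left(-291\right) 138 = -40158$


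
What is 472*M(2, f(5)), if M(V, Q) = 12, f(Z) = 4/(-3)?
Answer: 5664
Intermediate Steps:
f(Z) = -4/3 (f(Z) = 4*(-⅓) = -4/3)
472*M(2, f(5)) = 472*12 = 5664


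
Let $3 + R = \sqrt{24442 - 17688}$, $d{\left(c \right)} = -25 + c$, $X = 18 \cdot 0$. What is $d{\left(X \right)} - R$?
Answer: $-22 - \sqrt{6754} \approx -104.18$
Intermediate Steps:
$X = 0$
$R = -3 + \sqrt{6754}$ ($R = -3 + \sqrt{24442 - 17688} = -3 + \sqrt{6754} \approx 79.183$)
$d{\left(X \right)} - R = \left(-25 + 0\right) - \left(-3 + \sqrt{6754}\right) = -25 + \left(3 - \sqrt{6754}\right) = -22 - \sqrt{6754}$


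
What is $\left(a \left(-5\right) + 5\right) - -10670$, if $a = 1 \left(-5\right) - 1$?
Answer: $10705$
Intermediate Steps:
$a = -6$ ($a = -5 - 1 = -6$)
$\left(a \left(-5\right) + 5\right) - -10670 = \left(\left(-6\right) \left(-5\right) + 5\right) - -10670 = \left(30 + 5\right) + 10670 = 35 + 10670 = 10705$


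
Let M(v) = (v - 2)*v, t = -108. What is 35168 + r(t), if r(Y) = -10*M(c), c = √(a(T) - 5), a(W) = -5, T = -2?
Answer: 35268 + 20*I*√10 ≈ 35268.0 + 63.246*I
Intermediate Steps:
c = I*√10 (c = √(-5 - 5) = √(-10) = I*√10 ≈ 3.1623*I)
M(v) = v*(-2 + v) (M(v) = (-2 + v)*v = v*(-2 + v))
r(Y) = -10*I*√10*(-2 + I*√10)
35168 + r(t) = 35168 + (100 + 20*I*√10) = 35268 + 20*I*√10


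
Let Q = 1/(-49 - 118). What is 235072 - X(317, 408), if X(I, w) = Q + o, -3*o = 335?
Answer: 117827020/501 ≈ 2.3518e+5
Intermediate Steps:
o = -335/3 (o = -⅓*335 = -335/3 ≈ -111.67)
Q = -1/167 (Q = 1/(-167) = -1/167 ≈ -0.0059880)
X(I, w) = -55948/501 (X(I, w) = -1/167 - 335/3 = -55948/501)
235072 - X(317, 408) = 235072 - 1*(-55948/501) = 235072 + 55948/501 = 117827020/501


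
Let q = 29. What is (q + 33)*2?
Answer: 124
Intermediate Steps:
(q + 33)*2 = (29 + 33)*2 = 62*2 = 124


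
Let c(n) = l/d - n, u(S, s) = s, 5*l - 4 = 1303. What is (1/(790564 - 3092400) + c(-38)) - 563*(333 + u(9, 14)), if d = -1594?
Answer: -1791663533670391/9172816460 ≈ -1.9532e+5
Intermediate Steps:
l = 1307/5 (l = ⅘ + (⅕)*1303 = ⅘ + 1303/5 = 1307/5 ≈ 261.40)
c(n) = -1307/7970 - n (c(n) = (1307/5)/(-1594) - n = (1307/5)*(-1/1594) - n = -1307/7970 - n)
(1/(790564 - 3092400) + c(-38)) - 563*(333 + u(9, 14)) = (1/(790564 - 3092400) + (-1307/7970 - 1*(-38))) - 563*(333 + 14) = (1/(-2301836) + (-1307/7970 + 38)) - 563*347 = (-1/2301836 + 301553/7970) - 195361 = 347062771669/9172816460 - 195361 = -1791663533670391/9172816460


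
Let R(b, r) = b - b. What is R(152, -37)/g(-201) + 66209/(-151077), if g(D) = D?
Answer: -66209/151077 ≈ -0.43825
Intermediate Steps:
R(b, r) = 0
R(152, -37)/g(-201) + 66209/(-151077) = 0/(-201) + 66209/(-151077) = 0*(-1/201) + 66209*(-1/151077) = 0 - 66209/151077 = -66209/151077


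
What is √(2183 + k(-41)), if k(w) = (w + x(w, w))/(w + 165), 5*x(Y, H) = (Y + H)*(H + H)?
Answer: √210796745/310 ≈ 46.835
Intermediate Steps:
x(Y, H) = 2*H*(H + Y)/5 (x(Y, H) = ((Y + H)*(H + H))/5 = ((H + Y)*(2*H))/5 = (2*H*(H + Y))/5 = 2*H*(H + Y)/5)
k(w) = (w + 4*w²/5)/(165 + w) (k(w) = (w + 2*w*(w + w)/5)/(w + 165) = (w + 2*w*(2*w)/5)/(165 + w) = (w + 4*w²/5)/(165 + w))
√(2183 + k(-41)) = √(2183 + (⅕)*(-41)*(5 + 4*(-41))/(165 - 41)) = √(2183 + (⅕)*(-41)*(5 - 164)/124) = √(2183 + (⅕)*(-41)*(1/124)*(-159)) = √(2183 + 6519/620) = √(1359979/620) = √210796745/310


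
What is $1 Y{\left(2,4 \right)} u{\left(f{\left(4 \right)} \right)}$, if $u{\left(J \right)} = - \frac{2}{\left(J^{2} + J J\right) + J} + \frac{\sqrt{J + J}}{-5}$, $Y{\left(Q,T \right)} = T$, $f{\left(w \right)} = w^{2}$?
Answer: $- \frac{1}{66} - \frac{16 \sqrt{2}}{5} \approx -4.5406$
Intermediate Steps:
$u{\left(J \right)} = - \frac{2}{J + 2 J^{2}} - \frac{\sqrt{2} \sqrt{J}}{5}$ ($u{\left(J \right)} = - \frac{2}{\left(J^{2} + J^{2}\right) + J} + \sqrt{2 J} \left(- \frac{1}{5}\right) = - \frac{2}{2 J^{2} + J} + \sqrt{2} \sqrt{J} \left(- \frac{1}{5}\right) = - \frac{2}{J + 2 J^{2}} - \frac{\sqrt{2} \sqrt{J}}{5}$)
$1 Y{\left(2,4 \right)} u{\left(f{\left(4 \right)} \right)} = 1 \cdot 4 \frac{-10 - \sqrt{2} \left(4^{2}\right)^{\frac{3}{2}} - 2 \sqrt{2} \left(4^{2}\right)^{\frac{5}{2}}}{5 \cdot 4^{2} \left(1 + 2 \cdot 4^{2}\right)} = 4 \frac{-10 - \sqrt{2} \cdot 16^{\frac{3}{2}} - 2 \sqrt{2} \cdot 16^{\frac{5}{2}}}{5 \cdot 16 \left(1 + 2 \cdot 16\right)} = 4 \cdot \frac{1}{5} \cdot \frac{1}{16} \frac{1}{1 + 32} \left(-10 - \sqrt{2} \cdot 64 - 2 \sqrt{2} \cdot 1024\right) = 4 \cdot \frac{1}{5} \cdot \frac{1}{16} \cdot \frac{1}{33} \left(-10 - 64 \sqrt{2} - 2048 \sqrt{2}\right) = 4 \cdot \frac{1}{5} \cdot \frac{1}{16} \cdot \frac{1}{33} \left(-10 - 2112 \sqrt{2}\right) = 4 \left(- \frac{1}{264} - \frac{4 \sqrt{2}}{5}\right) = - \frac{1}{66} - \frac{16 \sqrt{2}}{5}$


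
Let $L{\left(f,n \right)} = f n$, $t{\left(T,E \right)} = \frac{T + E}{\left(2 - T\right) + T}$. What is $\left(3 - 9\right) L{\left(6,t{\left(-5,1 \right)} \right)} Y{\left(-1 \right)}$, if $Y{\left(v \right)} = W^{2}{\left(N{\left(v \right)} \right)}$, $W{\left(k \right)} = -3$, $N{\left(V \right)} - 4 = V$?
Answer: $648$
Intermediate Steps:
$N{\left(V \right)} = 4 + V$
$t{\left(T,E \right)} = \frac{E}{2} + \frac{T}{2}$ ($t{\left(T,E \right)} = \frac{E + T}{2} = \left(E + T\right) \frac{1}{2} = \frac{E}{2} + \frac{T}{2}$)
$Y{\left(v \right)} = 9$ ($Y{\left(v \right)} = \left(-3\right)^{2} = 9$)
$\left(3 - 9\right) L{\left(6,t{\left(-5,1 \right)} \right)} Y{\left(-1 \right)} = \left(3 - 9\right) 6 \left(\frac{1}{2} \cdot 1 + \frac{1}{2} \left(-5\right)\right) 9 = \left(3 - 9\right) 6 \left(\frac{1}{2} - \frac{5}{2}\right) 9 = - 6 \cdot 6 \left(-2\right) 9 = \left(-6\right) \left(-12\right) 9 = 72 \cdot 9 = 648$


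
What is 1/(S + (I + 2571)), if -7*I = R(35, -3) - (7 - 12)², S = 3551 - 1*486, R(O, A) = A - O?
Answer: 1/5645 ≈ 0.00017715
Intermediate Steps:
S = 3065 (S = 3551 - 486 = 3065)
I = 9 (I = -((-3 - 1*35) - (7 - 12)²)/7 = -((-3 - 35) - 1*(-5)²)/7 = -(-38 - 1*25)/7 = -(-38 - 25)/7 = -⅐*(-63) = 9)
1/(S + (I + 2571)) = 1/(3065 + (9 + 2571)) = 1/(3065 + 2580) = 1/5645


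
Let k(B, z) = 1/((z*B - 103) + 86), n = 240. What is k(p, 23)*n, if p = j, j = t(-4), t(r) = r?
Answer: -240/109 ≈ -2.2018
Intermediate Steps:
j = -4
p = -4
k(B, z) = 1/(-17 + B*z) (k(B, z) = 1/((B*z - 103) + 86) = 1/((-103 + B*z) + 86) = 1/(-17 + B*z))
k(p, 23)*n = 240/(-17 - 4*23) = 240/(-17 - 92) = 240/(-109) = -1/109*240 = -240/109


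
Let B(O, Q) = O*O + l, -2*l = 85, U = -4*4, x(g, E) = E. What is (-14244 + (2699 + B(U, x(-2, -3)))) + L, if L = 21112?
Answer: 19561/2 ≈ 9780.5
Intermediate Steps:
U = -16
l = -85/2 (l = -1/2*85 = -85/2 ≈ -42.500)
B(O, Q) = -85/2 + O**2 (B(O, Q) = O*O - 85/2 = O**2 - 85/2 = -85/2 + O**2)
(-14244 + (2699 + B(U, x(-2, -3)))) + L = (-14244 + (2699 + (-85/2 + (-16)**2))) + 21112 = (-14244 + (2699 + (-85/2 + 256))) + 21112 = (-14244 + (2699 + 427/2)) + 21112 = (-14244 + 5825/2) + 21112 = -22663/2 + 21112 = 19561/2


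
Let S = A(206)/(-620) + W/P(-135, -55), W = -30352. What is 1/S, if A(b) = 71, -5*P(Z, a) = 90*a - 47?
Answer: -3098140/94445987 ≈ -0.032803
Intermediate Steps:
P(Z, a) = 47/5 - 18*a (P(Z, a) = -(90*a - 47)/5 = -(-47 + 90*a)/5 = 47/5 - 18*a)
S = -94445987/3098140 (S = 71/(-620) - 30352/(47/5 - 18*(-55)) = 71*(-1/620) - 30352/(47/5 + 990) = -71/620 - 30352/4997/5 = -71/620 - 30352*5/4997 = -71/620 - 151760/4997 = -94445987/3098140 ≈ -30.485)
1/S = 1/(-94445987/3098140) = -3098140/94445987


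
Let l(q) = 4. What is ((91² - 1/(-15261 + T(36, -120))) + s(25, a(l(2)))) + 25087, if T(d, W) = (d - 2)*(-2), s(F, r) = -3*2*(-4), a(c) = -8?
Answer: 511865969/15329 ≈ 33392.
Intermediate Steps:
s(F, r) = 24 (s(F, r) = -6*(-4) = 24)
T(d, W) = 4 - 2*d (T(d, W) = (-2 + d)*(-2) = 4 - 2*d)
((91² - 1/(-15261 + T(36, -120))) + s(25, a(l(2)))) + 25087 = ((91² - 1/(-15261 + (4 - 2*36))) + 24) + 25087 = ((8281 - 1/(-15261 + (4 - 72))) + 24) + 25087 = ((8281 - 1/(-15261 - 68)) + 24) + 25087 = ((8281 - 1/(-15329)) + 24) + 25087 = ((8281 - 1*(-1/15329)) + 24) + 25087 = ((8281 + 1/15329) + 24) + 25087 = (126939450/15329 + 24) + 25087 = 127307346/15329 + 25087 = 511865969/15329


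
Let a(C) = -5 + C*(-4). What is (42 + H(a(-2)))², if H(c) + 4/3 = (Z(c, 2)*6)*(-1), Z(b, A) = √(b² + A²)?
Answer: 19096/9 - 488*√13 ≈ 362.27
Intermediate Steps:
a(C) = -5 - 4*C
Z(b, A) = √(A² + b²)
H(c) = -4/3 - 6*√(4 + c²) (H(c) = -4/3 + (√(2² + c²)*6)*(-1) = -4/3 + (√(4 + c²)*6)*(-1) = -4/3 + (6*√(4 + c²))*(-1) = -4/3 - 6*√(4 + c²))
(42 + H(a(-2)))² = (42 + (-4/3 - 6*√(4 + (-5 - 4*(-2))²)))² = (42 + (-4/3 - 6*√(4 + (-5 + 8)²)))² = (42 + (-4/3 - 6*√(4 + 3²)))² = (42 + (-4/3 - 6*√(4 + 9)))² = (42 + (-4/3 - 6*√13))² = (122/3 - 6*√13)²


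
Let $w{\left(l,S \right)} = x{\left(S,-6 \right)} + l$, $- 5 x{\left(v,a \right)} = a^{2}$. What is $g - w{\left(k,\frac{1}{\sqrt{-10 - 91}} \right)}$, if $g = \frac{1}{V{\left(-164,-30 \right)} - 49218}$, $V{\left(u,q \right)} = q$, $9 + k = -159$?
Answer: $\frac{43141243}{246240} \approx 175.2$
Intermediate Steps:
$k = -168$ ($k = -9 - 159 = -168$)
$x{\left(v,a \right)} = - \frac{a^{2}}{5}$
$g = - \frac{1}{49248}$ ($g = \frac{1}{-30 - 49218} = \frac{1}{-49248} = - \frac{1}{49248} \approx -2.0305 \cdot 10^{-5}$)
$w{\left(l,S \right)} = - \frac{36}{5} + l$ ($w{\left(l,S \right)} = - \frac{\left(-6\right)^{2}}{5} + l = \left(- \frac{1}{5}\right) 36 + l = - \frac{36}{5} + l$)
$g - w{\left(k,\frac{1}{\sqrt{-10 - 91}} \right)} = - \frac{1}{49248} - \left(- \frac{36}{5} - 168\right) = - \frac{1}{49248} - - \frac{876}{5} = - \frac{1}{49248} + \frac{876}{5} = \frac{43141243}{246240}$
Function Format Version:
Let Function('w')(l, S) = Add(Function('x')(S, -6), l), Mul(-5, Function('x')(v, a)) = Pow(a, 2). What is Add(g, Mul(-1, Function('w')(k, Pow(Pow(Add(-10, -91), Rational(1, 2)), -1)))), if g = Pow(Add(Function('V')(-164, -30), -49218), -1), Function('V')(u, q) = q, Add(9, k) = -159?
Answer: Rational(43141243, 246240) ≈ 175.20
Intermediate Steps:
k = -168 (k = Add(-9, -159) = -168)
Function('x')(v, a) = Mul(Rational(-1, 5), Pow(a, 2))
g = Rational(-1, 49248) (g = Pow(Add(-30, -49218), -1) = Pow(-49248, -1) = Rational(-1, 49248) ≈ -2.0305e-5)
Function('w')(l, S) = Add(Rational(-36, 5), l) (Function('w')(l, S) = Add(Mul(Rational(-1, 5), Pow(-6, 2)), l) = Add(Mul(Rational(-1, 5), 36), l) = Add(Rational(-36, 5), l))
Add(g, Mul(-1, Function('w')(k, Pow(Pow(Add(-10, -91), Rational(1, 2)), -1)))) = Add(Rational(-1, 49248), Mul(-1, Add(Rational(-36, 5), -168))) = Add(Rational(-1, 49248), Mul(-1, Rational(-876, 5))) = Add(Rational(-1, 49248), Rational(876, 5)) = Rational(43141243, 246240)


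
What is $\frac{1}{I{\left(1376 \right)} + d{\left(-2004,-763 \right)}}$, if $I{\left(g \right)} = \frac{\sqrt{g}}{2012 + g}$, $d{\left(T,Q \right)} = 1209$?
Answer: $\frac{867347481}{1048623104443} - \frac{847 \sqrt{86}}{1048623104443} \approx 0.00082712$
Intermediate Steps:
$I{\left(g \right)} = \frac{\sqrt{g}}{2012 + g}$
$\frac{1}{I{\left(1376 \right)} + d{\left(-2004,-763 \right)}} = \frac{1}{\frac{\sqrt{1376}}{2012 + 1376} + 1209} = \frac{1}{\frac{4 \sqrt{86}}{3388} + 1209} = \frac{1}{4 \sqrt{86} \cdot \frac{1}{3388} + 1209} = \frac{1}{\frac{\sqrt{86}}{847} + 1209} = \frac{1}{1209 + \frac{\sqrt{86}}{847}}$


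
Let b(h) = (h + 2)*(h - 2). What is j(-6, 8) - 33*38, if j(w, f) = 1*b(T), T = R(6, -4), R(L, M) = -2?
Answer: -1254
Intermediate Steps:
T = -2
b(h) = (-2 + h)*(2 + h) (b(h) = (2 + h)*(-2 + h) = (-2 + h)*(2 + h))
j(w, f) = 0 (j(w, f) = 1*(-4 + (-2)²) = 1*(-4 + 4) = 1*0 = 0)
j(-6, 8) - 33*38 = 0 - 33*38 = 0 - 1254 = -1254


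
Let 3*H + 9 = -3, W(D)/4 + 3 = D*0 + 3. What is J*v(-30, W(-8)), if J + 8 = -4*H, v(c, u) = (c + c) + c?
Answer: -720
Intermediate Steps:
W(D) = 0 (W(D) = -12 + 4*(D*0 + 3) = -12 + 4*(0 + 3) = -12 + 4*3 = -12 + 12 = 0)
H = -4 (H = -3 + (1/3)*(-3) = -3 - 1 = -4)
v(c, u) = 3*c (v(c, u) = 2*c + c = 3*c)
J = 8 (J = -8 - 4*(-4) = -8 + 16 = 8)
J*v(-30, W(-8)) = 8*(3*(-30)) = 8*(-90) = -720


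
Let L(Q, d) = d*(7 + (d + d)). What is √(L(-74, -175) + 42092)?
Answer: √102117 ≈ 319.56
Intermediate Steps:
L(Q, d) = d*(7 + 2*d)
√(L(-74, -175) + 42092) = √(-175*(7 + 2*(-175)) + 42092) = √(-175*(7 - 350) + 42092) = √(-175*(-343) + 42092) = √(60025 + 42092) = √102117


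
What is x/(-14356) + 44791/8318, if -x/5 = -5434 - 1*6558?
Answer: 36068079/29853302 ≈ 1.2082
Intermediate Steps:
x = 59960 (x = -5*(-5434 - 1*6558) = -5*(-5434 - 6558) = -5*(-11992) = 59960)
x/(-14356) + 44791/8318 = 59960/(-14356) + 44791/8318 = 59960*(-1/14356) + 44791*(1/8318) = -14990/3589 + 44791/8318 = 36068079/29853302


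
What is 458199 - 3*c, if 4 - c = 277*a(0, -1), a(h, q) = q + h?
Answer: 457356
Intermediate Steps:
a(h, q) = h + q
c = 281 (c = 4 - 277*(0 - 1) = 4 - 277*(-1) = 4 - 1*(-277) = 4 + 277 = 281)
458199 - 3*c = 458199 - 3*281 = 458199 - 1*843 = 458199 - 843 = 457356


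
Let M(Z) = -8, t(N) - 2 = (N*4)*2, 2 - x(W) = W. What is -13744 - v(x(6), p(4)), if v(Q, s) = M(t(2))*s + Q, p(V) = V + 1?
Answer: -13700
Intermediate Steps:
x(W) = 2 - W
t(N) = 2 + 8*N (t(N) = 2 + (N*4)*2 = 2 + (4*N)*2 = 2 + 8*N)
p(V) = 1 + V
v(Q, s) = Q - 8*s (v(Q, s) = -8*s + Q = Q - 8*s)
-13744 - v(x(6), p(4)) = -13744 - ((2 - 1*6) - 8*(1 + 4)) = -13744 - ((2 - 6) - 8*5) = -13744 - (-4 - 40) = -13744 - 1*(-44) = -13744 + 44 = -13700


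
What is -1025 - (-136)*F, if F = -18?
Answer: -3473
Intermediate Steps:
-1025 - (-136)*F = -1025 - (-136)*(-18) = -1025 - 1*2448 = -1025 - 2448 = -3473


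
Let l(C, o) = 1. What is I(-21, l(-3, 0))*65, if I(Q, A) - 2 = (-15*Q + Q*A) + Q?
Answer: 17875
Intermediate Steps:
I(Q, A) = 2 - 14*Q + A*Q (I(Q, A) = 2 + ((-15*Q + Q*A) + Q) = 2 + ((-15*Q + A*Q) + Q) = 2 + (-14*Q + A*Q) = 2 - 14*Q + A*Q)
I(-21, l(-3, 0))*65 = (2 - 14*(-21) + 1*(-21))*65 = (2 + 294 - 21)*65 = 275*65 = 17875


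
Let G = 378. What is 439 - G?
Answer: 61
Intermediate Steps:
439 - G = 439 - 1*378 = 439 - 378 = 61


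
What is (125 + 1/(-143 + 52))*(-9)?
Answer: -102366/91 ≈ -1124.9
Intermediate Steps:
(125 + 1/(-143 + 52))*(-9) = (125 + 1/(-91))*(-9) = (125 - 1/91)*(-9) = (11374/91)*(-9) = -102366/91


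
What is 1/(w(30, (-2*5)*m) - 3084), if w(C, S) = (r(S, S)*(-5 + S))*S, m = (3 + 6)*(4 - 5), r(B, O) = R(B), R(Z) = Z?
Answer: 1/685416 ≈ 1.4590e-6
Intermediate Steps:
r(B, O) = B
m = -9 (m = 9*(-1) = -9)
w(C, S) = S²*(-5 + S) (w(C, S) = (S*(-5 + S))*S = S²*(-5 + S))
1/(w(30, (-2*5)*m) - 3084) = 1/((-2*5*(-9))²*(-5 - 2*5*(-9)) - 3084) = 1/((-10*(-9))²*(-5 - 10*(-9)) - 3084) = 1/(90²*(-5 + 90) - 3084) = 1/(8100*85 - 3084) = 1/(688500 - 3084) = 1/685416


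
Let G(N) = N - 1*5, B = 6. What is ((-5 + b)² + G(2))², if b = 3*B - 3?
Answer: 9409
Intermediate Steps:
G(N) = -5 + N (G(N) = N - 5 = -5 + N)
b = 15 (b = 3*6 - 3 = 18 - 3 = 15)
((-5 + b)² + G(2))² = ((-5 + 15)² + (-5 + 2))² = (10² - 3)² = (100 - 3)² = 97² = 9409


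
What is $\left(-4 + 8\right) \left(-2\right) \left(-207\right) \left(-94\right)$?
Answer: $-155664$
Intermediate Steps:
$\left(-4 + 8\right) \left(-2\right) \left(-207\right) \left(-94\right) = 4 \left(-2\right) \left(-207\right) \left(-94\right) = \left(-8\right) \left(-207\right) \left(-94\right) = 1656 \left(-94\right) = -155664$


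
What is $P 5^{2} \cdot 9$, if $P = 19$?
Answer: $4275$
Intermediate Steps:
$P 5^{2} \cdot 9 = 19 \cdot 5^{2} \cdot 9 = 19 \cdot 25 \cdot 9 = 475 \cdot 9 = 4275$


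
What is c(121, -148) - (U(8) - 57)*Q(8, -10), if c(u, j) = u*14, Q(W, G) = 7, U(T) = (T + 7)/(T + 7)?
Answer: 2086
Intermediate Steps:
U(T) = 1 (U(T) = (7 + T)/(7 + T) = 1)
c(u, j) = 14*u
c(121, -148) - (U(8) - 57)*Q(8, -10) = 14*121 - (1 - 57)*7 = 1694 - (-56)*7 = 1694 - 1*(-392) = 1694 + 392 = 2086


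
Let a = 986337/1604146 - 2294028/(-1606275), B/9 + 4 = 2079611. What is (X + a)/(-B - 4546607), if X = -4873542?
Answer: 126844934711177763/605474177166369500 ≈ 0.20950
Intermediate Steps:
B = 18716463 (B = -36 + 9*2079611 = -36 + 18716499 = 18716463)
a = 53174588937/26027268850 (a = 986337*(1/1604146) - 2294028*(-1/1606275) = 986337/1604146 + 23172/16225 = 53174588937/26027268850 ≈ 2.0430)
(X + a)/(-B - 4546607) = (-4873542 + 53174588937/26027268850)/(-1*18716463 - 4546607) = -126844934711177763/(26027268850*(-18716463 - 4546607)) = -126844934711177763/26027268850/(-23263070) = -126844934711177763/26027268850*(-1/23263070) = 126844934711177763/605474177166369500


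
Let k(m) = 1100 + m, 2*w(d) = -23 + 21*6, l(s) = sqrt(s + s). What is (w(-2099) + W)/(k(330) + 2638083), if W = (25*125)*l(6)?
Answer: 103/5279026 + 6250*sqrt(3)/2639513 ≈ 0.0041208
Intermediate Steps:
l(s) = sqrt(2)*sqrt(s) (l(s) = sqrt(2*s) = sqrt(2)*sqrt(s))
w(d) = 103/2 (w(d) = (-23 + 21*6)/2 = (-23 + 126)/2 = (1/2)*103 = 103/2)
W = 6250*sqrt(3) (W = (25*125)*(sqrt(2)*sqrt(6)) = 3125*(2*sqrt(3)) = 6250*sqrt(3) ≈ 10825.)
(w(-2099) + W)/(k(330) + 2638083) = (103/2 + 6250*sqrt(3))/((1100 + 330) + 2638083) = (103/2 + 6250*sqrt(3))/(1430 + 2638083) = (103/2 + 6250*sqrt(3))/2639513 = (103/2 + 6250*sqrt(3))*(1/2639513) = 103/5279026 + 6250*sqrt(3)/2639513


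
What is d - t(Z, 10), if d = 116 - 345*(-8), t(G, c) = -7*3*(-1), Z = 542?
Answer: 2855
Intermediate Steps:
t(G, c) = 21 (t(G, c) = -21*(-1) = 21)
d = 2876 (d = 116 + 2760 = 2876)
d - t(Z, 10) = 2876 - 1*21 = 2876 - 21 = 2855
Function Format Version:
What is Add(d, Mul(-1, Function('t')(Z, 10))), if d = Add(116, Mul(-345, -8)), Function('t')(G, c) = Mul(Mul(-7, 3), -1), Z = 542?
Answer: 2855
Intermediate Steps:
Function('t')(G, c) = 21 (Function('t')(G, c) = Mul(-21, -1) = 21)
d = 2876 (d = Add(116, 2760) = 2876)
Add(d, Mul(-1, Function('t')(Z, 10))) = Add(2876, Mul(-1, 21)) = Add(2876, -21) = 2855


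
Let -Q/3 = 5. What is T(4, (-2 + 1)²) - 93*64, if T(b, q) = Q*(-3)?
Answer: -5907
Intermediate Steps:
Q = -15 (Q = -3*5 = -15)
T(b, q) = 45 (T(b, q) = -15*(-3) = 45)
T(4, (-2 + 1)²) - 93*64 = 45 - 93*64 = 45 - 5952 = -5907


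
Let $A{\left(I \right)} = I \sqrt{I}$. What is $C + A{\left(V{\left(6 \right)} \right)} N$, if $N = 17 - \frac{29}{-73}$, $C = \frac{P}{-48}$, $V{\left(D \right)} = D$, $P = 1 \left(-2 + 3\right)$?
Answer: $- \frac{1}{48} + \frac{7620 \sqrt{6}}{73} \approx 255.67$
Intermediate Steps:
$P = 1$ ($P = 1 \cdot 1 = 1$)
$C = - \frac{1}{48}$ ($C = 1 \frac{1}{-48} = 1 \left(- \frac{1}{48}\right) = - \frac{1}{48} \approx -0.020833$)
$A{\left(I \right)} = I^{\frac{3}{2}}$
$N = \frac{1270}{73}$ ($N = 17 - 29 \left(- \frac{1}{73}\right) = 17 - - \frac{29}{73} = 17 + \frac{29}{73} = \frac{1270}{73} \approx 17.397$)
$C + A{\left(V{\left(6 \right)} \right)} N = - \frac{1}{48} + 6^{\frac{3}{2}} \cdot \frac{1270}{73} = - \frac{1}{48} + 6 \sqrt{6} \cdot \frac{1270}{73} = - \frac{1}{48} + \frac{7620 \sqrt{6}}{73}$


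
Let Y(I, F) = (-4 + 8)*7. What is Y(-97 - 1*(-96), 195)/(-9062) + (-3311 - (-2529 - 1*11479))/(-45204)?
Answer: -49100963/204819324 ≈ -0.23973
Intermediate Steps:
Y(I, F) = 28 (Y(I, F) = 4*7 = 28)
Y(-97 - 1*(-96), 195)/(-9062) + (-3311 - (-2529 - 1*11479))/(-45204) = 28/(-9062) + (-3311 - (-2529 - 1*11479))/(-45204) = 28*(-1/9062) + (-3311 - (-2529 - 11479))*(-1/45204) = -14/4531 + (-3311 - 1*(-14008))*(-1/45204) = -14/4531 + (-3311 + 14008)*(-1/45204) = -14/4531 + 10697*(-1/45204) = -14/4531 - 10697/45204 = -49100963/204819324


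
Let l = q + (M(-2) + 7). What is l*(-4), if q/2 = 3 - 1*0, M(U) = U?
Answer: -44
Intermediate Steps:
q = 6 (q = 2*(3 - 1*0) = 2*(3 + 0) = 2*3 = 6)
l = 11 (l = 6 + (-2 + 7) = 6 + 5 = 11)
l*(-4) = 11*(-4) = -44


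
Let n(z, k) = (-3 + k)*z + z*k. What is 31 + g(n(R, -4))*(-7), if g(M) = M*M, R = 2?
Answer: -3357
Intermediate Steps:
n(z, k) = k*z + z*(-3 + k) (n(z, k) = z*(-3 + k) + k*z = k*z + z*(-3 + k))
g(M) = M²
31 + g(n(R, -4))*(-7) = 31 + (2*(-3 + 2*(-4)))²*(-7) = 31 + (2*(-3 - 8))²*(-7) = 31 + (2*(-11))²*(-7) = 31 + (-22)²*(-7) = 31 + 484*(-7) = 31 - 3388 = -3357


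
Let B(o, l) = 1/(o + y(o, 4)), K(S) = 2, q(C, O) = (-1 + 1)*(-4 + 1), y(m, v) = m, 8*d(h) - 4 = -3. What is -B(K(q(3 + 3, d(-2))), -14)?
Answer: -1/4 ≈ -0.25000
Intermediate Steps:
d(h) = 1/8 (d(h) = 1/2 + (1/8)*(-3) = 1/2 - 3/8 = 1/8)
q(C, O) = 0 (q(C, O) = 0*(-3) = 0)
B(o, l) = 1/(2*o) (B(o, l) = 1/(o + o) = 1/(2*o))
-B(K(q(3 + 3, d(-2))), -14) = -1/(2*2) = -1*1/4 = -1/4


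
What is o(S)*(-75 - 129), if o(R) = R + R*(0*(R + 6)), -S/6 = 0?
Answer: 0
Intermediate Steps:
S = 0 (S = -6*0 = 0)
o(R) = R (o(R) = R + R*(0*(6 + R)) = R + R*0 = R + 0 = R)
o(S)*(-75 - 129) = 0*(-75 - 129) = 0*(-204) = 0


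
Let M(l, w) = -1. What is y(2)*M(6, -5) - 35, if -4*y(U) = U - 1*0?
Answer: -69/2 ≈ -34.500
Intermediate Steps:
y(U) = -U/4 (y(U) = -(U - 1*0)/4 = -(U + 0)/4 = -U/4)
y(2)*M(6, -5) - 35 = -¼*2*(-1) - 35 = -½*(-1) - 35 = ½ - 35 = -69/2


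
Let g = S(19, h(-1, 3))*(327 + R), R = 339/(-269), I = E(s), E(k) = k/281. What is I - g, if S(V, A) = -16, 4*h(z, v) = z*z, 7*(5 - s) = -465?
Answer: 2757837028/529123 ≈ 5212.1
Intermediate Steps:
s = 500/7 (s = 5 - ⅐*(-465) = 5 + 465/7 = 500/7 ≈ 71.429)
E(k) = k/281 (E(k) = k*(1/281) = k/281)
I = 500/1967 (I = (1/281)*(500/7) = 500/1967 ≈ 0.25419)
h(z, v) = z²/4 (h(z, v) = (z*z)/4 = z²/4)
R = -339/269 (R = 339*(-1/269) = -339/269 ≈ -1.2602)
g = -1401984/269 (g = -16*(327 - 339/269) = -16*87624/269 = -1401984/269 ≈ -5211.8)
I - g = 500/1967 - 1*(-1401984/269) = 500/1967 + 1401984/269 = 2757837028/529123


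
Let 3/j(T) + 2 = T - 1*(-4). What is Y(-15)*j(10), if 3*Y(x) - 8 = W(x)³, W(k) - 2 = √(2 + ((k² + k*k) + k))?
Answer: 1319/6 + 449*√437/12 ≈ 1002.0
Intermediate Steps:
W(k) = 2 + √(2 + k + 2*k²) (W(k) = 2 + √(2 + ((k² + k*k) + k)) = 2 + √(2 + ((k² + k²) + k)) = 2 + √(2 + (2*k² + k)) = 2 + √(2 + (k + 2*k²)) = 2 + √(2 + k + 2*k²))
j(T) = 3/(2 + T) (j(T) = 3/(-2 + (T - 1*(-4))) = 3/(-2 + (T + 4)) = 3/(-2 + (4 + T)) = 3/(2 + T))
Y(x) = 8/3 + (2 + √(2 + x + 2*x²))³/3
Y(-15)*j(10) = (8/3 + (2 + √(2 - 15 + 2*(-15)²))³/3)*(3/(2 + 10)) = (8/3 + (2 + √(2 - 15 + 2*225))³/3)*(3/12) = (8/3 + (2 + √(2 - 15 + 450))³/3)*(3*(1/12)) = (8/3 + (2 + √437)³/3)*(¼) = ⅔ + (2 + √437)³/12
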